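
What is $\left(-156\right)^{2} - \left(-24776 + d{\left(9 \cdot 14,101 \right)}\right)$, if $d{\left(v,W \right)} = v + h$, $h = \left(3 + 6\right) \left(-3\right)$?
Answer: $49013$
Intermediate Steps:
$h = -27$ ($h = 9 \left(-3\right) = -27$)
$d{\left(v,W \right)} = -27 + v$ ($d{\left(v,W \right)} = v - 27 = -27 + v$)
$\left(-156\right)^{2} - \left(-24776 + d{\left(9 \cdot 14,101 \right)}\right) = \left(-156\right)^{2} + \left(24776 - \left(-27 + 9 \cdot 14\right)\right) = 24336 + \left(24776 - \left(-27 + 126\right)\right) = 24336 + \left(24776 - 99\right) = 24336 + 24677 = 49013$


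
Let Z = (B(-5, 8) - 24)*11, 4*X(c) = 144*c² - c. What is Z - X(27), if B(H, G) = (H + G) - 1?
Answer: -105917/4 ≈ -26479.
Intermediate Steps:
B(H, G) = -1 + G + H (B(H, G) = (G + H) - 1 = -1 + G + H)
X(c) = 36*c² - c/4 (X(c) = (144*c² - c)/4 = (-c + 144*c²)/4 = 36*c² - c/4)
Z = -242 (Z = ((-1 + 8 - 5) - 24)*11 = (2 - 24)*11 = -22*11 = -242)
Z - X(27) = -242 - 27*(-1 + 144*27)/4 = -242 - 27*(-1 + 3888)/4 = -242 - 27*3887/4 = -242 - 1*104949/4 = -242 - 104949/4 = -105917/4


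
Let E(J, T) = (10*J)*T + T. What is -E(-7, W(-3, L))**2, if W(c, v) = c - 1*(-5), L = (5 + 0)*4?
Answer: -19044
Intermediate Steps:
L = 20 (L = 5*4 = 20)
W(c, v) = 5 + c (W(c, v) = c + 5 = 5 + c)
E(J, T) = T + 10*J*T (E(J, T) = 10*J*T + T = T + 10*J*T)
-E(-7, W(-3, L))**2 = -((5 - 3)*(1 + 10*(-7)))**2 = -(2*(1 - 70))**2 = -(2*(-69))**2 = -1*(-138)**2 = -1*19044 = -19044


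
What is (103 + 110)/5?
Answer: 213/5 ≈ 42.600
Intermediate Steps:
(103 + 110)/5 = (⅕)*213 = 213/5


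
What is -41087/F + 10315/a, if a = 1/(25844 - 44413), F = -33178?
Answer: -6354888697743/33178 ≈ -1.9154e+8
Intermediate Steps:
a = -1/18569 (a = 1/(-18569) = -1/18569 ≈ -5.3853e-5)
-41087/F + 10315/a = -41087/(-33178) + 10315/(-1/18569) = -41087*(-1/33178) + 10315*(-18569) = 41087/33178 - 191539235 = -6354888697743/33178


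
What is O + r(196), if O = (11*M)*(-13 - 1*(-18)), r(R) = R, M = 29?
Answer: 1791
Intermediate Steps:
O = 1595 (O = (11*29)*(-13 - 1*(-18)) = 319*(-13 + 18) = 319*5 = 1595)
O + r(196) = 1595 + 196 = 1791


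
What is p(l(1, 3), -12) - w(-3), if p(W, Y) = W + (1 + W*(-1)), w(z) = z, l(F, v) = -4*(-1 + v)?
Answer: 4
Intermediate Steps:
l(F, v) = 4 - 4*v
p(W, Y) = 1 (p(W, Y) = W + (1 - W) = 1)
p(l(1, 3), -12) - w(-3) = 1 - 1*(-3) = 1 + 3 = 4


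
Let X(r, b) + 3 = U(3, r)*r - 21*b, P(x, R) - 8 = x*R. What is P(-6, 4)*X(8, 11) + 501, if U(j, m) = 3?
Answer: 3861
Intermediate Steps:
P(x, R) = 8 + R*x (P(x, R) = 8 + x*R = 8 + R*x)
X(r, b) = -3 - 21*b + 3*r (X(r, b) = -3 + (3*r - 21*b) = -3 + (-21*b + 3*r) = -3 - 21*b + 3*r)
P(-6, 4)*X(8, 11) + 501 = (8 + 4*(-6))*(-3 - 21*11 + 3*8) + 501 = (8 - 24)*(-3 - 231 + 24) + 501 = -16*(-210) + 501 = 3360 + 501 = 3861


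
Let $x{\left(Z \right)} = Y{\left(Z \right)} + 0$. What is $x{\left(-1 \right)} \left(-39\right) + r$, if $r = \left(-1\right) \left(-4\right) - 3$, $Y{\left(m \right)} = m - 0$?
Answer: $40$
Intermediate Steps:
$Y{\left(m \right)} = m$ ($Y{\left(m \right)} = m + 0 = m$)
$x{\left(Z \right)} = Z$ ($x{\left(Z \right)} = Z + 0 = Z$)
$r = 1$ ($r = 4 - 3 = 1$)
$x{\left(-1 \right)} \left(-39\right) + r = \left(-1\right) \left(-39\right) + 1 = 39 + 1 = 40$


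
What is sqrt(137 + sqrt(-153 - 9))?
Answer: sqrt(137 + 9*I*sqrt(2)) ≈ 11.717 + 0.54313*I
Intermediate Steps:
sqrt(137 + sqrt(-153 - 9)) = sqrt(137 + sqrt(-162)) = sqrt(137 + 9*I*sqrt(2))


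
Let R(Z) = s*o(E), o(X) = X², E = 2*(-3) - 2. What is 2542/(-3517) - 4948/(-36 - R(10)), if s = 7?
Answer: 4042947/425557 ≈ 9.5004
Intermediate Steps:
E = -8 (E = -6 - 2 = -8)
R(Z) = 448 (R(Z) = 7*(-8)² = 7*64 = 448)
2542/(-3517) - 4948/(-36 - R(10)) = 2542/(-3517) - 4948/(-36 - 1*448) = 2542*(-1/3517) - 4948/(-36 - 448) = -2542/3517 - 4948/(-484) = -2542/3517 - 4948*(-1/484) = -2542/3517 + 1237/121 = 4042947/425557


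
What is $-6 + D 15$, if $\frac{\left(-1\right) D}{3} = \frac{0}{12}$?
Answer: $-6$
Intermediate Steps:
$D = 0$ ($D = - 3 \cdot \frac{0}{12} = - 3 \cdot 0 \cdot \frac{1}{12} = \left(-3\right) 0 = 0$)
$-6 + D 15 = -6 + 0 \cdot 15 = -6 + 0 = -6$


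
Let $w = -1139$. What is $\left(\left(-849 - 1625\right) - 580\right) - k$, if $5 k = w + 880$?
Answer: $- \frac{15011}{5} \approx -3002.2$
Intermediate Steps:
$k = - \frac{259}{5}$ ($k = \frac{-1139 + 880}{5} = \frac{1}{5} \left(-259\right) = - \frac{259}{5} \approx -51.8$)
$\left(\left(-849 - 1625\right) - 580\right) - k = \left(\left(-849 - 1625\right) - 580\right) - - \frac{259}{5} = \left(-2474 - 580\right) + \frac{259}{5} = -3054 + \frac{259}{5} = - \frac{15011}{5}$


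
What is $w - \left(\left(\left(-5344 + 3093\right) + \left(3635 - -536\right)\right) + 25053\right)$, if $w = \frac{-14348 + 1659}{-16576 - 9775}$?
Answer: $- \frac{710752834}{26351} \approx -26973.0$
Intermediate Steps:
$w = \frac{12689}{26351}$ ($w = - \frac{12689}{-26351} = \left(-12689\right) \left(- \frac{1}{26351}\right) = \frac{12689}{26351} \approx 0.48154$)
$w - \left(\left(\left(-5344 + 3093\right) + \left(3635 - -536\right)\right) + 25053\right) = \frac{12689}{26351} - \left(\left(\left(-5344 + 3093\right) + \left(3635 - -536\right)\right) + 25053\right) = \frac{12689}{26351} - \left(\left(-2251 + \left(3635 + 536\right)\right) + 25053\right) = \frac{12689}{26351} - \left(\left(-2251 + 4171\right) + 25053\right) = \frac{12689}{26351} - \left(1920 + 25053\right) = \frac{12689}{26351} - 26973 = - \frac{710752834}{26351}$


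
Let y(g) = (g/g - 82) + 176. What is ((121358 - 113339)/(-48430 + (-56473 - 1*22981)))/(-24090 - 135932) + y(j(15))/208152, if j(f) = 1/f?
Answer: 10134235669/22185808769313 ≈ 0.00045679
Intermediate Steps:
y(g) = 95 (y(g) = (1 - 82) + 176 = -81 + 176 = 95)
((121358 - 113339)/(-48430 + (-56473 - 1*22981)))/(-24090 - 135932) + y(j(15))/208152 = ((121358 - 113339)/(-48430 + (-56473 - 1*22981)))/(-24090 - 135932) + 95/208152 = (8019/(-48430 + (-56473 - 22981)))/(-160022) + 95*(1/208152) = (8019/(-48430 - 79454))*(-1/160022) + 95/208152 = (8019/(-127884))*(-1/160022) + 95/208152 = (8019*(-1/127884))*(-1/160022) + 95/208152 = -2673/42628*(-1/160022) + 95/208152 = 2673/6821417816 + 95/208152 = 10134235669/22185808769313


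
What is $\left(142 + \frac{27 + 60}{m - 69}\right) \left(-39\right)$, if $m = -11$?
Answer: $- \frac{439647}{80} \approx -5495.6$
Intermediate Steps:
$\left(142 + \frac{27 + 60}{m - 69}\right) \left(-39\right) = \left(142 + \frac{27 + 60}{-11 - 69}\right) \left(-39\right) = \left(142 + \frac{87}{-80}\right) \left(-39\right) = \left(142 + 87 \left(- \frac{1}{80}\right)\right) \left(-39\right) = \left(142 - \frac{87}{80}\right) \left(-39\right) = \frac{11273}{80} \left(-39\right) = - \frac{439647}{80}$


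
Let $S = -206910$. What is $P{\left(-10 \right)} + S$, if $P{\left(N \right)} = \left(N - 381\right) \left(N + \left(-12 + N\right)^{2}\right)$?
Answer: $-392244$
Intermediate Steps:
$P{\left(N \right)} = \left(-381 + N\right) \left(N + \left(-12 + N\right)^{2}\right)$
$P{\left(-10 \right)} + S = \left(-54864 + \left(-10\right)^{3} - 404 \left(-10\right)^{2} + 8907 \left(-10\right)\right) - 206910 = \left(-54864 - 1000 - 40400 - 89070\right) - 206910 = -185334 - 206910 = -392244$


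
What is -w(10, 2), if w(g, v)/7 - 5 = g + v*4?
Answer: -161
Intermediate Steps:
w(g, v) = 35 + 7*g + 28*v (w(g, v) = 35 + 7*(g + v*4) = 35 + 7*(g + 4*v) = 35 + (7*g + 28*v) = 35 + 7*g + 28*v)
-w(10, 2) = -(35 + 7*10 + 28*2) = -(35 + 70 + 56) = -1*161 = -161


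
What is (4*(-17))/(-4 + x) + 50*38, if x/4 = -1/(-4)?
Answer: 5768/3 ≈ 1922.7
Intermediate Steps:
x = 1 (x = 4*(-1/(-4)) = 4*(-1*(-1/4)) = 4*(1/4) = 1)
(4*(-17))/(-4 + x) + 50*38 = (4*(-17))/(-4 + 1) + 50*38 = -68/(-3) + 1900 = -68*(-1/3) + 1900 = 68/3 + 1900 = 5768/3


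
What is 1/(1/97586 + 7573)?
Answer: 97586/739018779 ≈ 0.00013205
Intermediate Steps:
1/(1/97586 + 7573) = 1/(739018779/97586) = 97586/739018779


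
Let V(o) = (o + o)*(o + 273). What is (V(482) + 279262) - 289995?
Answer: 717087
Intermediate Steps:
V(o) = 2*o*(273 + o) (V(o) = (2*o)*(273 + o) = 2*o*(273 + o))
(V(482) + 279262) - 289995 = (2*482*(273 + 482) + 279262) - 289995 = (2*482*755 + 279262) - 289995 = (727820 + 279262) - 289995 = 1007082 - 289995 = 717087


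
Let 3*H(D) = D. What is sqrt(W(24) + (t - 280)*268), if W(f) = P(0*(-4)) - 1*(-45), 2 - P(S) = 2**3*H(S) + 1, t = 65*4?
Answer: I*sqrt(5314) ≈ 72.897*I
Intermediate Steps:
t = 260
H(D) = D/3
P(S) = 1 - 8*S/3 (P(S) = 2 - (2**3*(S/3) + 1) = 2 - (8*(S/3) + 1) = 2 - (8*S/3 + 1) = 2 - (1 + 8*S/3) = 2 + (-1 - 8*S/3) = 1 - 8*S/3)
W(f) = 46 (W(f) = (1 - 0*(-4)) - 1*(-45) = (1 - 8/3*0) + 45 = (1 + 0) + 45 = 1 + 45 = 46)
sqrt(W(24) + (t - 280)*268) = sqrt(46 + (260 - 280)*268) = sqrt(46 - 20*268) = sqrt(46 - 5360) = sqrt(-5314) = I*sqrt(5314)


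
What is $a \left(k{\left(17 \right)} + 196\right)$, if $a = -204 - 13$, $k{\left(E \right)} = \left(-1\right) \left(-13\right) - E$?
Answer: $-41664$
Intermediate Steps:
$k{\left(E \right)} = 13 - E$
$a = -217$ ($a = -204 - 13 = -217$)
$a \left(k{\left(17 \right)} + 196\right) = - 217 \left(\left(13 - 17\right) + 196\right) = - 217 \left(-4 + 196\right) = \left(-217\right) 192 = -41664$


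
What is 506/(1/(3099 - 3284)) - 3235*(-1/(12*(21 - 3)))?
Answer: -20216525/216 ≈ -93595.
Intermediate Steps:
506/(1/(3099 - 3284)) - 3235*(-1/(12*(21 - 3))) = 506/(1/(-185)) - 3235/(18*(-12)) = 506/(-1/185) - 3235/(-216) = 506*(-185) - 3235*(-1/216) = -93610 + 3235/216 = -20216525/216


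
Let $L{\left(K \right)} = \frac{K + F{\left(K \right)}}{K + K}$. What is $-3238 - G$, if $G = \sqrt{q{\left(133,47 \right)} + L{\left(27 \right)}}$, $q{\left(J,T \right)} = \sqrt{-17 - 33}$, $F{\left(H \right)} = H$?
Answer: $-3238 - \sqrt{1 + 5 i \sqrt{2}} \approx -3240.0 - 1.7523 i$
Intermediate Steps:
$L{\left(K \right)} = 1$ ($L{\left(K \right)} = \frac{K + K}{K + K} = \frac{2 K}{2 K} = 2 K \frac{1}{2 K} = 1$)
$q{\left(J,T \right)} = 5 i \sqrt{2}$ ($q{\left(J,T \right)} = \sqrt{-50} = 5 i \sqrt{2}$)
$G = \sqrt{1 + 5 i \sqrt{2}}$ ($G = \sqrt{5 i \sqrt{2} + 1} = \sqrt{1 + 5 i \sqrt{2}} \approx 2.0176 + 1.7523 i$)
$-3238 - G = -3238 - \sqrt{1 + 5 i \sqrt{2}}$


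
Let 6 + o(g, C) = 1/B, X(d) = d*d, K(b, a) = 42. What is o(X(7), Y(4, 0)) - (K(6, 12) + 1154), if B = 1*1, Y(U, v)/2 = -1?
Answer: -1201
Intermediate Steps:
Y(U, v) = -2 (Y(U, v) = 2*(-1) = -2)
X(d) = d²
B = 1
o(g, C) = -5 (o(g, C) = -6 + 1/1 = -6 + 1 = -5)
o(X(7), Y(4, 0)) - (K(6, 12) + 1154) = -5 - (42 + 1154) = -5 - 1*1196 = -5 - 1196 = -1201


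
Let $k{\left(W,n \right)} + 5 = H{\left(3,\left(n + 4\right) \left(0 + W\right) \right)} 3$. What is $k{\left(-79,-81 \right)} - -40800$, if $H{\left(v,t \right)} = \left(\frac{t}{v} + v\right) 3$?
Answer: $59071$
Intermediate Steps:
$H{\left(v,t \right)} = 3 v + \frac{3 t}{v}$ ($H{\left(v,t \right)} = \left(v + \frac{t}{v}\right) 3 = 3 v + \frac{3 t}{v}$)
$k{\left(W,n \right)} = 22 + 3 W \left(4 + n\right)$ ($k{\left(W,n \right)} = -5 + \left(3 \cdot 3 + \frac{3 \left(n + 4\right) \left(0 + W\right)}{3}\right) 3 = -5 + \left(9 + 3 \left(4 + n\right) W \frac{1}{3}\right) 3 = -5 + \left(9 + 3 W \left(4 + n\right) \frac{1}{3}\right) 3 = -5 + \left(9 + W \left(4 + n\right)\right) 3 = -5 + \left(27 + 3 W \left(4 + n\right)\right) = 22 + 3 W \left(4 + n\right)$)
$k{\left(-79,-81 \right)} - -40800 = \left(22 + 3 \left(-79\right) \left(4 - 81\right)\right) - -40800 = \left(22 + 3 \left(-79\right) \left(-77\right)\right) + 40800 = \left(22 + 18249\right) + 40800 = 18271 + 40800 = 59071$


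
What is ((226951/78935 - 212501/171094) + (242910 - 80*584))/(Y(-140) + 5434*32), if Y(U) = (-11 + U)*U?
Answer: 2649627822557059/2633912602086920 ≈ 1.0060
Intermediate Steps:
Y(U) = U*(-11 + U)
((226951/78935 - 212501/171094) + (242910 - 80*584))/(Y(-140) + 5434*32) = ((226951/78935 - 212501/171094) + (242910 - 80*584))/(-140*(-11 - 140) + 5434*32) = ((226951*(1/78935) - 212501*1/171094) + (242910 - 46720))/(-140*(-151) + 173888) = ((226951/78935 - 212501/171094) + 196190)/(21140 + 173888) = (22056187959/13505304890 + 196190)/195028 = (2649627822557059/13505304890)*(1/195028) = 2649627822557059/2633912602086920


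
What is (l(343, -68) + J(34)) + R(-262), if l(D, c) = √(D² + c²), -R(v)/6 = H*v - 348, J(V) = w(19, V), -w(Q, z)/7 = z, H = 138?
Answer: 218786 + √122273 ≈ 2.1914e+5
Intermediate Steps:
w(Q, z) = -7*z
J(V) = -7*V
R(v) = 2088 - 828*v (R(v) = -6*(138*v - 348) = -6*(-348 + 138*v) = 2088 - 828*v)
(l(343, -68) + J(34)) + R(-262) = (√(343² + (-68)²) - 7*34) + (2088 - 828*(-262)) = (√(117649 + 4624) - 238) + (2088 + 216936) = (√122273 - 238) + 219024 = (-238 + √122273) + 219024 = 218786 + √122273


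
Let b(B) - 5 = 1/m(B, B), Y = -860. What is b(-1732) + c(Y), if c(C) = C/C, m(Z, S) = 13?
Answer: 79/13 ≈ 6.0769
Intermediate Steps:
c(C) = 1
b(B) = 66/13 (b(B) = 5 + 1/13 = 66/13)
b(-1732) + c(Y) = 66/13 + 1 = 79/13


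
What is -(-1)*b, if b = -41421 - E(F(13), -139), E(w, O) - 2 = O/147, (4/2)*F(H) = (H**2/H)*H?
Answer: -6089042/147 ≈ -41422.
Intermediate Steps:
F(H) = H**2/2 (F(H) = ((H**2/H)*H)/2 = (H*H)/2 = H**2/2)
E(w, O) = 2 + O/147
b = -6089042/147 (b = -41421 - (2 + (1/147)*(-139)) = -41421 - (2 - 139/147) = -41421 - 1*155/147 = -41421 - 155/147 = -6089042/147 ≈ -41422.)
-(-1)*b = -(-1)*(-6089042)/147 = -1*6089042/147 = -6089042/147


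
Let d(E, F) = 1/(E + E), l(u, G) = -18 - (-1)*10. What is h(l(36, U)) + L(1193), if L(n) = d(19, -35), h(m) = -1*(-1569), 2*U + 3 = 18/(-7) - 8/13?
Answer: 59623/38 ≈ 1569.0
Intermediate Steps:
U = -563/182 (U = -3/2 + (18/(-7) - 8/13)/2 = -3/2 + (18*(-⅐) - 8*1/13)/2 = -3/2 + (-18/7 - 8/13)/2 = -3/2 + (½)*(-290/91) = -3/2 - 145/91 = -563/182 ≈ -3.0934)
l(u, G) = -8 (l(u, G) = -18 - 1*(-10) = -18 + 10 = -8)
h(m) = 1569
d(E, F) = 1/(2*E)
L(n) = 1/38 (L(n) = (½)/19 = (½)*(1/19) = 1/38)
h(l(36, U)) + L(1193) = 1569 + 1/38 = 59623/38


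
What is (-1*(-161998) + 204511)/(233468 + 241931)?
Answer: 366509/475399 ≈ 0.77095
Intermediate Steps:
(-1*(-161998) + 204511)/(233468 + 241931) = (161998 + 204511)/475399 = 366509*(1/475399) = 366509/475399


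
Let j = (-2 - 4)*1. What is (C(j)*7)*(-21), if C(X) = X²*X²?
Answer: -190512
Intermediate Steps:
j = -6 (j = -6*1 = -6)
C(X) = X⁴
(C(j)*7)*(-21) = ((-6)⁴*7)*(-21) = (1296*7)*(-21) = 9072*(-21) = -190512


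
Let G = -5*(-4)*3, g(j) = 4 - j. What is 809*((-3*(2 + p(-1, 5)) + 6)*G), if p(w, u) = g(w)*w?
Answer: 728100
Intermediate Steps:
p(w, u) = w*(4 - w) (p(w, u) = (4 - w)*w = w*(4 - w))
G = 60 (G = 20*3 = 60)
809*((-3*(2 + p(-1, 5)) + 6)*G) = 809*((-3*(2 - (4 - 1*(-1))) + 6)*60) = 809*((-3*(2 - (4 + 1)) + 6)*60) = 809*((-3*(2 - 1*5) + 6)*60) = 809*((-3*(2 - 5) + 6)*60) = 809*((-3*(-3) + 6)*60) = 809*((9 + 6)*60) = 809*(15*60) = 809*900 = 728100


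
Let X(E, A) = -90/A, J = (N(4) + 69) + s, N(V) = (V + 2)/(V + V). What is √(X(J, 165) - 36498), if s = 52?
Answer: 2*I*√1104081/11 ≈ 191.05*I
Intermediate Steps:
N(V) = (2 + V)/(2*V) (N(V) = (2 + V)/((2*V)) = (2 + V)*(1/(2*V)) = (2 + V)/(2*V))
J = 487/4 (J = ((½)*(2 + 4)/4 + 69) + 52 = ((½)*(¼)*6 + 69) + 52 = (¾ + 69) + 52 = 279/4 + 52 = 487/4 ≈ 121.75)
√(X(J, 165) - 36498) = √(-90/165 - 36498) = √(-90*1/165 - 36498) = √(-6/11 - 36498) = √(-401484/11) = 2*I*√1104081/11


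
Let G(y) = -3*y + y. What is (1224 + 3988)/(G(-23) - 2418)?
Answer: -1303/593 ≈ -2.1973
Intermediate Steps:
G(y) = -2*y
(1224 + 3988)/(G(-23) - 2418) = (1224 + 3988)/(-2*(-23) - 2418) = 5212/(46 - 2418) = 5212/(-2372) = 5212*(-1/2372) = -1303/593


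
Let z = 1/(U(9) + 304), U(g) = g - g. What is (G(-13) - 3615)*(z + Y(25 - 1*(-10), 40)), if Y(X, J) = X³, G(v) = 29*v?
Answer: -6503966499/38 ≈ -1.7116e+8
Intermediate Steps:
U(g) = 0
z = 1/304 (z = 1/(0 + 304) = 1/304 ≈ 0.0032895)
(G(-13) - 3615)*(z + Y(25 - 1*(-10), 40)) = (29*(-13) - 3615)*(1/304 + (25 - 1*(-10))³) = (-377 - 3615)*(1/304 + (25 + 10)³) = -3992*(1/304 + 35³) = -3992*(1/304 + 42875) = -3992*13034001/304 = -6503966499/38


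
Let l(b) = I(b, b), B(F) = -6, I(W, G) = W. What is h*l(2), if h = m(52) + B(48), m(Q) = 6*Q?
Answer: 612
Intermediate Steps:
l(b) = b
h = 306 (h = 6*52 - 6 = 312 - 6 = 306)
h*l(2) = 306*2 = 612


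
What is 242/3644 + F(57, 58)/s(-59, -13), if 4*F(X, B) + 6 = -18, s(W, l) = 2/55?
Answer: -300509/1822 ≈ -164.93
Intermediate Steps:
s(W, l) = 2/55 (s(W, l) = 2*(1/55) = 2/55)
F(X, B) = -6 (F(X, B) = -3/2 + (¼)*(-18) = -3/2 - 9/2 = -6)
242/3644 + F(57, 58)/s(-59, -13) = 242/3644 - 6/2/55 = 242*(1/3644) - 6*55/2 = 121/1822 - 165 = -300509/1822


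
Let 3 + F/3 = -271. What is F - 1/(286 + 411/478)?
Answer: -112712296/137119 ≈ -822.00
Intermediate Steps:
F = -822 (F = -9 + 3*(-271) = -9 - 813 = -822)
F - 1/(286 + 411/478) = -822 - 1/(286 + 411/478) = -822 - 1/137119/478 = -822 - 1*478/137119 = -822 - 478/137119 = -112712296/137119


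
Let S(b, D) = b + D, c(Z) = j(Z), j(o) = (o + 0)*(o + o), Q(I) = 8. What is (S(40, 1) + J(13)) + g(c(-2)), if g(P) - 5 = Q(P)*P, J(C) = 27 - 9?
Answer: 128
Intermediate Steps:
J(C) = 18
j(o) = 2*o² (j(o) = o*(2*o) = 2*o²)
c(Z) = 2*Z²
S(b, D) = D + b
g(P) = 5 + 8*P
(S(40, 1) + J(13)) + g(c(-2)) = ((1 + 40) + 18) + (5 + 8*(2*(-2)²)) = (41 + 18) + (5 + 8*(2*4)) = 59 + (5 + 8*8) = 59 + (5 + 64) = 59 + 69 = 128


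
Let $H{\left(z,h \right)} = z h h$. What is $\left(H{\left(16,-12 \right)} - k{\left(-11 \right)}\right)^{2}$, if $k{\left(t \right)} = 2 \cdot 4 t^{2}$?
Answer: $1784896$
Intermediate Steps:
$H{\left(z,h \right)} = z h^{2}$ ($H{\left(z,h \right)} = h z h = z h^{2}$)
$k{\left(t \right)} = 8 t^{2}$
$\left(H{\left(16,-12 \right)} - k{\left(-11 \right)}\right)^{2} = \left(16 \left(-12\right)^{2} - 8 \left(-11\right)^{2}\right)^{2} = \left(16 \cdot 144 - 8 \cdot 121\right)^{2} = \left(2304 - 968\right)^{2} = 1336^{2} = 1784896$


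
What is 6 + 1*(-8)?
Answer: -2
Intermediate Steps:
6 + 1*(-8) = 6 - 8 = -2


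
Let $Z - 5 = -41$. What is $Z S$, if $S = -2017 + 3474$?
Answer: $-52452$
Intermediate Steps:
$S = 1457$
$Z = -36$ ($Z = 5 - 41 = -36$)
$Z S = \left(-36\right) 1457 = -52452$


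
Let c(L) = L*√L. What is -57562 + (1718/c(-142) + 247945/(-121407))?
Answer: -6988677679/121407 + 859*I*√142/10082 ≈ -57564.0 + 1.0153*I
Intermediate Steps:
c(L) = L^(3/2)
-57562 + (1718/c(-142) + 247945/(-121407)) = -57562 + (1718/((-142)^(3/2)) + 247945/(-121407)) = -57562 + (1718/((-142*I*√142)) + 247945*(-1/121407)) = -57562 + (1718*(I*√142/20164) - 247945/121407) = -57562 + (859*I*√142/10082 - 247945/121407) = -57562 + (-247945/121407 + 859*I*√142/10082) = -6988677679/121407 + 859*I*√142/10082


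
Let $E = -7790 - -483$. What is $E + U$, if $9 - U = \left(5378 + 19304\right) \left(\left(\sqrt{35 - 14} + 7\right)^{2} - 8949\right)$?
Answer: $219144180 - 345548 \sqrt{21} \approx 2.1756 \cdot 10^{8}$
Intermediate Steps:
$E = -7307$ ($E = -7790 + 483 = -7307$)
$U = 220879227 - 24682 \left(7 + \sqrt{21}\right)^{2}$ ($U = 9 - \left(5378 + 19304\right) \left(\left(\sqrt{35 - 14} + 7\right)^{2} - 8949\right) = 9 - 24682 \left(\left(\sqrt{21} + 7\right)^{2} - 8949\right) = 9 - 24682 \left(\left(7 + \sqrt{21}\right)^{2} - 8949\right) = 9 - 24682 \left(-8949 + \left(7 + \sqrt{21}\right)^{2}\right) = 9 - \left(-220879218 + 24682 \left(7 + \sqrt{21}\right)^{2}\right) = 9 + \left(220879218 - 24682 \left(7 + \sqrt{21}\right)^{2}\right) = 220879227 - 24682 \left(7 + \sqrt{21}\right)^{2} \approx 2.1757 \cdot 10^{8}$)
$E + U = -7307 + \left(219151487 - 345548 \sqrt{21}\right) = 219144180 - 345548 \sqrt{21}$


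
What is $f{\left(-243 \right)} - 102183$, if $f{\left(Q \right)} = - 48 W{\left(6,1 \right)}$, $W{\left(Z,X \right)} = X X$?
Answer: $-102231$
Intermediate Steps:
$W{\left(Z,X \right)} = X^{2}$
$f{\left(Q \right)} = -48$ ($f{\left(Q \right)} = - 48 \cdot 1^{2} = \left(-48\right) 1 = -48$)
$f{\left(-243 \right)} - 102183 = -48 - 102183 = -102231$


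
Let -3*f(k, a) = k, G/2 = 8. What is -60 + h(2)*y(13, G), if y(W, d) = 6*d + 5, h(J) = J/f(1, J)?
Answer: -666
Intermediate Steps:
G = 16 (G = 2*8 = 16)
f(k, a) = -k/3
h(J) = -3*J (h(J) = J/((-⅓*1)) = J/(-⅓) = J*(-3) = -3*J)
y(W, d) = 5 + 6*d
-60 + h(2)*y(13, G) = -60 + (-3*2)*(5 + 6*16) = -60 - 6*(5 + 96) = -60 - 6*101 = -60 - 606 = -666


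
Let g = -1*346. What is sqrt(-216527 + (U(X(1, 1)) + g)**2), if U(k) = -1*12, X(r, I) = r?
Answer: I*sqrt(88363) ≈ 297.26*I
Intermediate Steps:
g = -346
U(k) = -12
sqrt(-216527 + (U(X(1, 1)) + g)**2) = sqrt(-216527 + (-12 - 346)**2) = sqrt(-216527 + (-358)**2) = sqrt(-216527 + 128164) = sqrt(-88363) = I*sqrt(88363)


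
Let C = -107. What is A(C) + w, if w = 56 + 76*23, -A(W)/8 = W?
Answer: 2660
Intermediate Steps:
A(W) = -8*W
w = 1804 (w = 56 + 1748 = 1804)
A(C) + w = -8*(-107) + 1804 = 856 + 1804 = 2660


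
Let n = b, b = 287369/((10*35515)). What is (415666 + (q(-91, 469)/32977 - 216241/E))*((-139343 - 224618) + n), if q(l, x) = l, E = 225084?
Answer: -56972716491928297666623721/376590662628600 ≈ -1.5129e+11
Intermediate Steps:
b = 287369/355150 ≈ 0.80915
n = 287369/355150 ≈ 0.80915
(415666 + (q(-91, 469)/32977 - 216241/E))*((-139343 - 224618) + n) = (415666 + (-91/32977 - 216241/225084))*((-139343 - 224618) + 287369/355150) = (415666 + (-91*1/32977 - 216241*1/225084))*(-363961 + 287369/355150) = (415666 + (-13/4711 - 216241/225084))*(-129260461781/355150) = (415666 - 1021637443/1060370724)*(-129260461781/355150) = (440759035724741/1060370724)*(-129260461781/355150) = -56972716491928297666623721/376590662628600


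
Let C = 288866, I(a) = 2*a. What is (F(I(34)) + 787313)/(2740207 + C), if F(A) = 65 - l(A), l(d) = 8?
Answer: 787370/3029073 ≈ 0.25994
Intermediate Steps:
F(A) = 57 (F(A) = 65 - 1*8 = 65 - 8 = 57)
(F(I(34)) + 787313)/(2740207 + C) = (57 + 787313)/(2740207 + 288866) = 787370/3029073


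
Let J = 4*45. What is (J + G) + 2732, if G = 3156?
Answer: 6068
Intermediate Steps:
J = 180
(J + G) + 2732 = (180 + 3156) + 2732 = 3336 + 2732 = 6068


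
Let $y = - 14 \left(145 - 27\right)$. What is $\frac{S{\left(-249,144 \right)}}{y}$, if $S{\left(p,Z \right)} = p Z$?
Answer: $\frac{8964}{413} \approx 21.705$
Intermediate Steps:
$S{\left(p,Z \right)} = Z p$
$y = -1652$ ($y = \left(-14\right) 118 = -1652$)
$\frac{S{\left(-249,144 \right)}}{y} = \frac{144 \left(-249\right)}{-1652} = \left(-35856\right) \left(- \frac{1}{1652}\right) = \frac{8964}{413}$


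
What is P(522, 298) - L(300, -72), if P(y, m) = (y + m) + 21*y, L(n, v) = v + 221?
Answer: 11633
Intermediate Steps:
L(n, v) = 221 + v
P(y, m) = m + 22*y (P(y, m) = (m + y) + 21*y = m + 22*y)
P(522, 298) - L(300, -72) = (298 + 22*522) - (221 - 72) = (298 + 11484) - 1*149 = 11782 - 149 = 11633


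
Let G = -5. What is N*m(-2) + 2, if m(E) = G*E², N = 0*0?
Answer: 2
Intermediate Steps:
N = 0
m(E) = -5*E²
N*m(-2) + 2 = 0*(-5*(-2)²) + 2 = 0*(-5*4) + 2 = 0*(-20) + 2 = 0 + 2 = 2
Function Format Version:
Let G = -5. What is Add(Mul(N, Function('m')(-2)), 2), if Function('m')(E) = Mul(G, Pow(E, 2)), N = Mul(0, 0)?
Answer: 2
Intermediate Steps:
N = 0
Function('m')(E) = Mul(-5, Pow(E, 2))
Add(Mul(N, Function('m')(-2)), 2) = Add(Mul(0, Mul(-5, Pow(-2, 2))), 2) = Add(Mul(0, Mul(-5, 4)), 2) = Add(Mul(0, -20), 2) = Add(0, 2) = 2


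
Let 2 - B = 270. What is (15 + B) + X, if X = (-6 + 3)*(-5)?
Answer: -238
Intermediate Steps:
B = -268 (B = 2 - 1*270 = 2 - 270 = -268)
X = 15 (X = -3*(-5) = 15)
(15 + B) + X = (15 - 268) + 15 = -253 + 15 = -238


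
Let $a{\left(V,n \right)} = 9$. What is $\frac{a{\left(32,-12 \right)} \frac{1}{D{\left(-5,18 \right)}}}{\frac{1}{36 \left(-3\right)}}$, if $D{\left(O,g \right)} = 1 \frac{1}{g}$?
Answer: $-17496$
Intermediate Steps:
$D{\left(O,g \right)} = \frac{1}{g}$
$\frac{a{\left(32,-12 \right)} \frac{1}{D{\left(-5,18 \right)}}}{\frac{1}{36 \left(-3\right)}} = \frac{9 \frac{1}{\frac{1}{18}}}{\frac{1}{36 \left(-3\right)}} = \frac{9 \frac{1}{\frac{1}{18}}}{\frac{1}{-108}} = \frac{9 \cdot 18}{- \frac{1}{108}} = 162 \left(-108\right) = -17496$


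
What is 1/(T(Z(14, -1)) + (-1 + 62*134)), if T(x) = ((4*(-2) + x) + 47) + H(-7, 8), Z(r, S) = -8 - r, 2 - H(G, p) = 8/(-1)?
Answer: 1/8334 ≈ 0.00011999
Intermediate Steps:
H(G, p) = 10 (H(G, p) = 2 - 8/(-1) = 2 - 8*(-1) = 2 - 1*(-8) = 2 + 8 = 10)
T(x) = 49 + x (T(x) = ((4*(-2) + x) + 47) + 10 = ((-8 + x) + 47) + 10 = (39 + x) + 10 = 49 + x)
1/(T(Z(14, -1)) + (-1 + 62*134)) = 1/((49 + (-8 - 1*14)) + (-1 + 62*134)) = 1/((49 + (-8 - 14)) + (-1 + 8308)) = 1/((49 - 22) + 8307) = 1/(27 + 8307) = 1/8334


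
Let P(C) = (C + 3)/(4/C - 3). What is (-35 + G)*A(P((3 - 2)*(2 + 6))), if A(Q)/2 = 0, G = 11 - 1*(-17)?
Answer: 0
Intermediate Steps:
G = 28 (G = 11 + 17 = 28)
P(C) = (3 + C)/(-3 + 4/C)
A(Q) = 0 (A(Q) = 2*0 = 0)
(-35 + G)*A(P((3 - 2)*(2 + 6))) = (-35 + 28)*0 = -7*0 = 0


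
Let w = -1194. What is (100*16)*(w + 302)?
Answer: -1427200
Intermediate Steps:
(100*16)*(w + 302) = (100*16)*(-1194 + 302) = 1600*(-892) = -1427200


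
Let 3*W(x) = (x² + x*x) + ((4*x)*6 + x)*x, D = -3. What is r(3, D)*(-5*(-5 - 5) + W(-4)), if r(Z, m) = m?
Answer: -582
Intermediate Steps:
W(x) = 9*x² (W(x) = ((x² + x*x) + ((4*x)*6 + x)*x)/3 = ((x² + x²) + (24*x + x)*x)/3 = (2*x² + (25*x)*x)/3 = (2*x² + 25*x²)/3 = (27*x²)/3 = 9*x²)
r(3, D)*(-5*(-5 - 5) + W(-4)) = -3*(-5*(-5 - 5) + 9*(-4)²) = -3*(-5*(-10) + 9*16) = -3*(50 + 144) = -3*194 = -582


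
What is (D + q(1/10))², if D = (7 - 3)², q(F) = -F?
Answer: 25281/100 ≈ 252.81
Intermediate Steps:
D = 16 (D = 4² = 16)
(D + q(1/10))² = (16 - 1/10)² = (16 - 1*⅒)² = (16 - ⅒)² = (159/10)² = 25281/100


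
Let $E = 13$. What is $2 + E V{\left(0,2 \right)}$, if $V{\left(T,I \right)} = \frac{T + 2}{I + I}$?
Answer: $\frac{17}{2} \approx 8.5$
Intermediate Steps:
$V{\left(T,I \right)} = \frac{2 + T}{2 I}$
$2 + E V{\left(0,2 \right)} = 2 + 13 \frac{2 + 0}{2 \cdot 2} = 2 + 13 \cdot \frac{1}{2} \cdot \frac{1}{2} \cdot 2 = 2 + 13 \cdot \frac{1}{2} = 2 + \frac{13}{2} = \frac{17}{2}$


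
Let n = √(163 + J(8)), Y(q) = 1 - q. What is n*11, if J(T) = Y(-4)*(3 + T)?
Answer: 11*√218 ≈ 162.41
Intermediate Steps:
J(T) = 15 + 5*T (J(T) = (1 - 1*(-4))*(3 + T) = (1 + 4)*(3 + T) = 5*(3 + T) = 15 + 5*T)
n = √218 (n = √(163 + (15 + 5*8)) = √(163 + (15 + 40)) = √(163 + 55) = √218 ≈ 14.765)
n*11 = √218*11 = 11*√218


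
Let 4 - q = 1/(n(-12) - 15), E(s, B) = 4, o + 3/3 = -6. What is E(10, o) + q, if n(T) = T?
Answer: 217/27 ≈ 8.0370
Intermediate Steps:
o = -7 (o = -1 - 6 = -7)
q = 109/27 (q = 4 - 1/(-12 - 15) = 4 - 1/(-27) = 4 - 1*(-1/27) = 4 + 1/27 = 109/27 ≈ 4.0370)
E(10, o) + q = 4 + 109/27 = 217/27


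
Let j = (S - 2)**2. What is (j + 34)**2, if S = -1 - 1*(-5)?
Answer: 1444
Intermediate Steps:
S = 4 (S = -1 + 5 = 4)
j = 4 (j = (4 - 2)**2 = 2**2 = 4)
(j + 34)**2 = (4 + 34)**2 = 38**2 = 1444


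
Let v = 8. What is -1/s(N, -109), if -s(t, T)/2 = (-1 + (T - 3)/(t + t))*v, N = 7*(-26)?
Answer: -13/144 ≈ -0.090278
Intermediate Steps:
N = -182
s(t, T) = 16 - 8*(-3 + T)/t (s(t, T) = -2*(-1 + (T - 3)/(t + t))*8 = -2*(-1 + (-3 + T)/((2*t)))*8 = -2*(-1 + (-3 + T)*(1/(2*t)))*8 = -2*(-1 + (-3 + T)/(2*t))*8 = -2*(-8 + 4*(-3 + T)/t) = 16 - 8*(-3 + T)/t)
-1/s(N, -109) = -1/(8*(3 - 1*(-109) + 2*(-182))/(-182)) = -1/(8*(-1/182)*(3 + 109 - 364)) = -1/(8*(-1/182)*(-252)) = -1/144/13 = -1*13/144 = -13/144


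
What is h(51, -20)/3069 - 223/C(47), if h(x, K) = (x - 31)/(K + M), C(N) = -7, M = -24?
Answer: 7528222/236313 ≈ 31.857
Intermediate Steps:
h(x, K) = (-31 + x)/(-24 + K) (h(x, K) = (x - 31)/(K - 24) = (-31 + x)/(-24 + K))
h(51, -20)/3069 - 223/C(47) = ((-31 + 51)/(-24 - 20))/3069 - 223/(-7) = (20/(-44))*(1/3069) - 223*(-⅐) = -1/44*20*(1/3069) + 223/7 = -5/11*1/3069 + 223/7 = -5/33759 + 223/7 = 7528222/236313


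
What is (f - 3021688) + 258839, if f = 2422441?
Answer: -340408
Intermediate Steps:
(f - 3021688) + 258839 = (2422441 - 3021688) + 258839 = -599247 + 258839 = -340408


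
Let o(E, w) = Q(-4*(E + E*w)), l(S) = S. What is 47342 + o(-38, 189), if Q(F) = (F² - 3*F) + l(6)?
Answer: 834015108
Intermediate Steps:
Q(F) = 6 + F² - 3*F (Q(F) = (F² - 3*F) + 6 = 6 + F² - 3*F)
o(E, w) = 6 + (-4*E - 4*E*w)² + 12*E + 12*E*w (o(E, w) = 6 + (-4*(E + E*w))² - (-12)*(E + E*w) = 6 + (-4*E - 4*E*w)² - 3*(-4*E - 4*E*w) = 6 + (-4*E - 4*E*w)² + (12*E + 12*E*w) = 6 + (-4*E - 4*E*w)² + 12*E + 12*E*w)
47342 + o(-38, 189) = 47342 + (6 + 12*(-38)*(1 + 189) + 16*(-38)²*(1 + 189)²) = 47342 + (6 + 12*(-38)*190 + 16*1444*190²) = 47342 + (6 - 86640 + 16*1444*36100) = 47342 + (6 - 86640 + 834054400) = 47342 + 833967766 = 834015108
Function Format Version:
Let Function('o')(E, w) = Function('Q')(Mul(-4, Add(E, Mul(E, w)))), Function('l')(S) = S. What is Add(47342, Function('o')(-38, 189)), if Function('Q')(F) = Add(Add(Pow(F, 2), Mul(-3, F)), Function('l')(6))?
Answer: 834015108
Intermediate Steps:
Function('Q')(F) = Add(6, Pow(F, 2), Mul(-3, F)) (Function('Q')(F) = Add(Add(Pow(F, 2), Mul(-3, F)), 6) = Add(6, Pow(F, 2), Mul(-3, F)))
Function('o')(E, w) = Add(6, Pow(Add(Mul(-4, E), Mul(-4, E, w)), 2), Mul(12, E), Mul(12, E, w)) (Function('o')(E, w) = Add(6, Pow(Mul(-4, Add(E, Mul(E, w))), 2), Mul(-3, Mul(-4, Add(E, Mul(E, w))))) = Add(6, Pow(Add(Mul(-4, E), Mul(-4, E, w)), 2), Mul(-3, Add(Mul(-4, E), Mul(-4, E, w)))) = Add(6, Pow(Add(Mul(-4, E), Mul(-4, E, w)), 2), Add(Mul(12, E), Mul(12, E, w))) = Add(6, Pow(Add(Mul(-4, E), Mul(-4, E, w)), 2), Mul(12, E), Mul(12, E, w)))
Add(47342, Function('o')(-38, 189)) = Add(47342, Add(6, Mul(12, -38, Add(1, 189)), Mul(16, Pow(-38, 2), Pow(Add(1, 189), 2)))) = Add(47342, Add(6, Mul(12, -38, 190), Mul(16, 1444, Pow(190, 2)))) = Add(47342, Add(6, -86640, Mul(16, 1444, 36100))) = Add(47342, Add(6, -86640, 834054400)) = Add(47342, 833967766) = 834015108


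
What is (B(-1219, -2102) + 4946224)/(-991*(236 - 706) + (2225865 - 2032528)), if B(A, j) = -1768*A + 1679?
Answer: 7103095/659107 ≈ 10.777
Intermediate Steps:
B(A, j) = 1679 - 1768*A
(B(-1219, -2102) + 4946224)/(-991*(236 - 706) + (2225865 - 2032528)) = ((1679 - 1768*(-1219)) + 4946224)/(-991*(236 - 706) + (2225865 - 2032528)) = ((1679 + 2155192) + 4946224)/(-991*(-470) + 193337) = (2156871 + 4946224)/(465770 + 193337) = 7103095/659107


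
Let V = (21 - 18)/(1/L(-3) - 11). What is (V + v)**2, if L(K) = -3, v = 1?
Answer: 625/1156 ≈ 0.54066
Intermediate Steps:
V = -9/34 (V = (21 - 18)/(1/(-3) - 11) = 3/(-1/3 - 11) = 3/(-34/3) = 3*(-3/34) = -9/34 ≈ -0.26471)
(V + v)**2 = (-9/34 + 1)**2 = (25/34)**2 = 625/1156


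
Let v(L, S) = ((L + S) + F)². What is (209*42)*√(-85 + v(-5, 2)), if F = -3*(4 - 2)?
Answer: 17556*I ≈ 17556.0*I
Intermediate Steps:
F = -6 (F = -3*2 = -6)
v(L, S) = (-6 + L + S)² (v(L, S) = ((L + S) - 6)² = (-6 + L + S)²)
(209*42)*√(-85 + v(-5, 2)) = (209*42)*√(-85 + (-6 - 5 + 2)²) = 8778*√(-85 + (-9)²) = 8778*√(-85 + 81) = 8778*√(-4) = 8778*(2*I) = 17556*I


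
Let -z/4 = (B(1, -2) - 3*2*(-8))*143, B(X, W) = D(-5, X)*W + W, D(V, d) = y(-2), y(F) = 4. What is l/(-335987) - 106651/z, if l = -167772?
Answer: 39480041729/7303013432 ≈ 5.4060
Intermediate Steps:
D(V, d) = 4
B(X, W) = 5*W (B(X, W) = 4*W + W = 5*W)
z = -21736 (z = -4*(5*(-2) - 3*2*(-8))*143 = -4*(-10 - 6*(-8))*143 = -4*(-10 + 48)*143 = -152*143 = -4*5434 = -21736)
l/(-335987) - 106651/z = -167772/(-335987) - 106651/(-21736) = -167772*(-1/335987) - 106651*(-1/21736) = 167772/335987 + 106651/21736 = 39480041729/7303013432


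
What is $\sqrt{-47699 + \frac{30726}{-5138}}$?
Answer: $\frac{i \sqrt{314841467486}}{2569} \approx 218.41 i$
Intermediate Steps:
$\sqrt{-47699 + \frac{30726}{-5138}} = \sqrt{-47699 + 30726 \left(- \frac{1}{5138}\right)} = \sqrt{-47699 - \frac{15363}{2569}} = \sqrt{- \frac{122554094}{2569}} = \frac{i \sqrt{314841467486}}{2569}$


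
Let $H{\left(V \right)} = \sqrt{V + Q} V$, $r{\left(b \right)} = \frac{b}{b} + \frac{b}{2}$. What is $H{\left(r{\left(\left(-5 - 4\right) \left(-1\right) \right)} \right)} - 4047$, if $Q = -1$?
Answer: $-4047 + \frac{33 \sqrt{2}}{4} \approx -4035.3$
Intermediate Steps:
$r{\left(b \right)} = 1 + \frac{b}{2}$ ($r{\left(b \right)} = 1 + b \frac{1}{2} = 1 + \frac{b}{2}$)
$H{\left(V \right)} = V \sqrt{-1 + V}$ ($H{\left(V \right)} = \sqrt{V - 1} V = \sqrt{-1 + V} V = V \sqrt{-1 + V}$)
$H{\left(r{\left(\left(-5 - 4\right) \left(-1\right) \right)} \right)} - 4047 = \left(1 + \frac{\left(-5 - 4\right) \left(-1\right)}{2}\right) \sqrt{-1 + \left(1 + \frac{\left(-5 - 4\right) \left(-1\right)}{2}\right)} - 4047 = \left(1 + \frac{\left(-9\right) \left(-1\right)}{2}\right) \sqrt{-1 + \left(1 + \frac{\left(-9\right) \left(-1\right)}{2}\right)} - 4047 = \left(1 + \frac{1}{2} \cdot 9\right) \sqrt{-1 + \left(1 + \frac{1}{2} \cdot 9\right)} - 4047 = \left(1 + \frac{9}{2}\right) \sqrt{-1 + \left(1 + \frac{9}{2}\right)} - 4047 = \frac{11 \sqrt{-1 + \frac{11}{2}}}{2} - 4047 = \frac{11 \sqrt{\frac{9}{2}}}{2} - 4047 = \frac{11 \frac{3 \sqrt{2}}{2}}{2} - 4047 = \frac{33 \sqrt{2}}{4} - 4047 = -4047 + \frac{33 \sqrt{2}}{4}$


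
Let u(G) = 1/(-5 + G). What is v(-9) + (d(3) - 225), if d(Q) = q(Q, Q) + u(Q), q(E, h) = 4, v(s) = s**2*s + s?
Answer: -1919/2 ≈ -959.50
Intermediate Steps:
v(s) = s + s**3 (v(s) = s**3 + s = s + s**3)
d(Q) = 4 + 1/(-5 + Q)
v(-9) + (d(3) - 225) = (-9 + (-9)**3) + ((-19 + 4*3)/(-5 + 3) - 225) = (-9 - 729) + ((-19 + 12)/(-2) - 225) = -738 + (-1/2*(-7) - 225) = -738 + (7/2 - 225) = -738 - 443/2 = -1919/2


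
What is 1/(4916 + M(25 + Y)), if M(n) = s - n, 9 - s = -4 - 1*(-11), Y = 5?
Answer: 1/4888 ≈ 0.00020458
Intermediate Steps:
s = 2 (s = 9 - (-4 - 1*(-11)) = 9 - (-4 + 11) = 9 - 1*7 = 9 - 7 = 2)
M(n) = 2 - n
1/(4916 + M(25 + Y)) = 1/(4916 + (2 - (25 + 5))) = 1/(4916 + (2 - 1*30)) = 1/(4916 + (2 - 30)) = 1/(4916 - 28) = 1/4888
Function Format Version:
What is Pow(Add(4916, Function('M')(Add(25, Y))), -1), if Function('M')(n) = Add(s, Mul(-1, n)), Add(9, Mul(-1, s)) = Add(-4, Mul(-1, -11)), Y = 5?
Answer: Rational(1, 4888) ≈ 0.00020458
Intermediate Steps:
s = 2 (s = Add(9, Mul(-1, Add(-4, Mul(-1, -11)))) = Add(9, Mul(-1, Add(-4, 11))) = Add(9, Mul(-1, 7)) = Add(9, -7) = 2)
Function('M')(n) = Add(2, Mul(-1, n))
Pow(Add(4916, Function('M')(Add(25, Y))), -1) = Pow(Add(4916, Add(2, Mul(-1, Add(25, 5)))), -1) = Pow(Add(4916, Add(2, Mul(-1, 30))), -1) = Pow(Add(4916, Add(2, -30)), -1) = Pow(Add(4916, -28), -1) = Pow(4888, -1) = Rational(1, 4888)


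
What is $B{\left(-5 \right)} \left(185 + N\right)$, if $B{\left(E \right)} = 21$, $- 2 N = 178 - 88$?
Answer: $2940$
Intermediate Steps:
$N = -45$ ($N = - \frac{178 - 88}{2} = \left(- \frac{1}{2}\right) 90 = -45$)
$B{\left(-5 \right)} \left(185 + N\right) = 21 \left(185 - 45\right) = 21 \cdot 140 = 2940$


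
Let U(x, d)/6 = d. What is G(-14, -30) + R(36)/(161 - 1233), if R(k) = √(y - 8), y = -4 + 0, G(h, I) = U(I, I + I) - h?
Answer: -346 - I*√3/536 ≈ -346.0 - 0.0032314*I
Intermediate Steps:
U(x, d) = 6*d
G(h, I) = -h + 12*I (G(h, I) = 6*(I + I) - h = 6*(2*I) - h = 12*I - h = -h + 12*I)
y = -4
R(k) = 2*I*√3 (R(k) = √(-4 - 8) = √(-12) = 2*I*√3)
G(-14, -30) + R(36)/(161 - 1233) = (-1*(-14) + 12*(-30)) + (2*I*√3)/(161 - 1233) = (14 - 360) + (2*I*√3)/(-1072) = -346 + (2*I*√3)*(-1/1072) = -346 - I*√3/536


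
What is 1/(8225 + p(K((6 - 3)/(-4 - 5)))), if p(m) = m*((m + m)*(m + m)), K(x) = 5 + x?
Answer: 27/233051 ≈ 0.00011585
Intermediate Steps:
p(m) = 4*m**3 (p(m) = m*((2*m)*(2*m)) = m*(4*m**2) = 4*m**3)
1/(8225 + p(K((6 - 3)/(-4 - 5)))) = 1/(8225 + 4*(5 + (6 - 3)/(-4 - 5))**3) = 1/(8225 + 4*(5 + 3/(-9))**3) = 1/(8225 + 4*(5 + 3*(-1/9))**3) = 1/(8225 + 4*(5 - 1/3)**3) = 1/(8225 + 4*(14/3)**3) = 1/(8225 + 4*(2744/27)) = 1/(8225 + 10976/27) = 1/(233051/27) = 27/233051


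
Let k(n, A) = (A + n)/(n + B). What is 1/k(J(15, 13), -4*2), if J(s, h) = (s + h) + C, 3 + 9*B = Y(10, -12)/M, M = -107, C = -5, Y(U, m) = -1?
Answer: 21829/14445 ≈ 1.5112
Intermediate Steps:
B = -320/963 (B = -⅓ + (-1/(-107))/9 = -⅓ + (-1*(-1/107))/9 = -⅓ + (⅑)*(1/107) = -⅓ + 1/963 = -320/963 ≈ -0.33229)
J(s, h) = -5 + h + s (J(s, h) = (s + h) - 5 = (h + s) - 5 = -5 + h + s)
k(n, A) = (A + n)/(-320/963 + n) (k(n, A) = (A + n)/(n - 320/963) = (A + n)/(-320/963 + n))
1/k(J(15, 13), -4*2) = 1/(963*(-4*2 + (-5 + 13 + 15))/(-320 + 963*(-5 + 13 + 15))) = 1/(963*(-8 + 23)/(-320 + 963*23)) = 1/(963*15/(-320 + 22149)) = 1/(963*15/21829) = 1/(963*(1/21829)*15) = 1/(14445/21829) = 21829/14445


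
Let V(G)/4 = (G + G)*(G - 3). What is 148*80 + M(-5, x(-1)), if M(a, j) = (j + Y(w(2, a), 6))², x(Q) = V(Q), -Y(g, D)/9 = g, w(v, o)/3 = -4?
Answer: 31440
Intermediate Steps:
w(v, o) = -12 (w(v, o) = 3*(-4) = -12)
Y(g, D) = -9*g
V(G) = 8*G*(-3 + G) (V(G) = 4*((G + G)*(G - 3)) = 4*((2*G)*(-3 + G)) = 4*(2*G*(-3 + G)) = 8*G*(-3 + G))
x(Q) = 8*Q*(-3 + Q)
M(a, j) = (108 + j)² (M(a, j) = (j - 9*(-12))² = (j + 108)² = (108 + j)²)
148*80 + M(-5, x(-1)) = 148*80 + (108 + 8*(-1)*(-3 - 1))² = 11840 + (108 + 8*(-1)*(-4))² = 11840 + (108 + 32)² = 11840 + 140² = 11840 + 19600 = 31440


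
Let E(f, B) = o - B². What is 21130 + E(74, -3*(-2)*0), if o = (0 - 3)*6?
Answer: 21112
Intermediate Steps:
o = -18 (o = -3*6 = -18)
E(f, B) = -18 - B²
21130 + E(74, -3*(-2)*0) = 21130 + (-18 - (-3*(-2)*0)²) = 21130 + (-18 - (6*0)²) = 21130 + (-18 - 1*0²) = 21130 + (-18 - 1*0) = 21130 + (-18 + 0) = 21130 - 18 = 21112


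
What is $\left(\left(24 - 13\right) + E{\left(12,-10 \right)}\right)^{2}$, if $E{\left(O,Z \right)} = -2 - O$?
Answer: $9$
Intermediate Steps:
$\left(\left(24 - 13\right) + E{\left(12,-10 \right)}\right)^{2} = \left(\left(24 - 13\right) - 14\right)^{2} = \left(11 - 14\right)^{2} = \left(-3\right)^{2} = 9$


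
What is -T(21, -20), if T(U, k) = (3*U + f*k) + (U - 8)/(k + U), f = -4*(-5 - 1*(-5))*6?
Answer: -76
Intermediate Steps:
f = 0 (f = -4*(-5 + 5)*6 = -4*0*6 = 0*6 = 0)
T(U, k) = 3*U + (-8 + U)/(U + k) (T(U, k) = (3*U + 0*k) + (U - 8)/(k + U) = (3*U + 0) + (-8 + U)/(U + k) = 3*U + (-8 + U)/(U + k))
-T(21, -20) = -(-8 + 21 + 3*21² + 3*21*(-20))/(21 - 20) = -(-8 + 21 + 3*441 - 1260)/1 = -(-8 + 21 + 1323 - 1260) = -76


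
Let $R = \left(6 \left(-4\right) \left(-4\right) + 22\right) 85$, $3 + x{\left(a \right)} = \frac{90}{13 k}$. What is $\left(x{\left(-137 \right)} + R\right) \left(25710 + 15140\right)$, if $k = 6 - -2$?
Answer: $\frac{10650595825}{26} \approx 4.0964 \cdot 10^{8}$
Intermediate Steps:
$k = 8$ ($k = 6 + 2 = 8$)
$x{\left(a \right)} = - \frac{111}{52}$ ($x{\left(a \right)} = -3 + \frac{90}{13 \cdot 8} = -3 + \frac{90}{104} = -3 + 90 \cdot \frac{1}{104} = -3 + \frac{45}{52} = - \frac{111}{52}$)
$R = 10030$ ($R = \left(\left(-24\right) \left(-4\right) + 22\right) 85 = \left(96 + 22\right) 85 = 118 \cdot 85 = 10030$)
$\left(x{\left(-137 \right)} + R\right) \left(25710 + 15140\right) = \left(- \frac{111}{52} + 10030\right) \left(25710 + 15140\right) = \frac{521449}{52} \cdot 40850 = \frac{10650595825}{26}$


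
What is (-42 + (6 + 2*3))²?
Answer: 900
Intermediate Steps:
(-42 + (6 + 2*3))² = (-42 + (6 + 6))² = (-42 + 12)² = (-30)² = 900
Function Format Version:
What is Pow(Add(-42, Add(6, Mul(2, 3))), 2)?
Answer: 900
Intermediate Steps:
Pow(Add(-42, Add(6, Mul(2, 3))), 2) = Pow(Add(-42, Add(6, 6)), 2) = Pow(Add(-42, 12), 2) = Pow(-30, 2) = 900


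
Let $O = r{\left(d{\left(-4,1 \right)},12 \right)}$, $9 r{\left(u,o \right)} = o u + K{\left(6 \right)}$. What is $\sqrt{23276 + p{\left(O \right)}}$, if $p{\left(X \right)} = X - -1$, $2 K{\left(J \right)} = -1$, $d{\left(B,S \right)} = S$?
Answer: $\frac{\sqrt{838018}}{6} \approx 152.57$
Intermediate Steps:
$K{\left(J \right)} = - \frac{1}{2}$ ($K{\left(J \right)} = \frac{1}{2} \left(-1\right) = - \frac{1}{2}$)
$r{\left(u,o \right)} = - \frac{1}{18} + \frac{o u}{9}$ ($r{\left(u,o \right)} = \frac{o u - \frac{1}{2}}{9} = \frac{- \frac{1}{2} + o u}{9} = - \frac{1}{18} + \frac{o u}{9}$)
$O = \frac{23}{18}$ ($O = - \frac{1}{18} + \frac{1}{9} \cdot 12 \cdot 1 = - \frac{1}{18} + \frac{4}{3} = \frac{23}{18} \approx 1.2778$)
$p{\left(X \right)} = 1 + X$ ($p{\left(X \right)} = X + 1 = 1 + X$)
$\sqrt{23276 + p{\left(O \right)}} = \sqrt{23276 + \left(1 + \frac{23}{18}\right)} = \sqrt{23276 + \frac{41}{18}} = \sqrt{\frac{419009}{18}} = \frac{\sqrt{838018}}{6}$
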